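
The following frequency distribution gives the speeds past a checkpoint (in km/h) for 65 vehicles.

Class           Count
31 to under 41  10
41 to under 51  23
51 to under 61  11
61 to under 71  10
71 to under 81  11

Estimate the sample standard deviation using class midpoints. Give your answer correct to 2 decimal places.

13.41

Midpoints: 36, 46, 56, 66, 76
n = 65, Σfm = 3530, mean = 54.3077
Σfm² = 203220
Σf(m − x̄)² = Σfm² − (Σfm)²/n = 203220 − 3530²/65 = 11513.8462
Sample variance = 11513.8462 / 64 = 179.9038
Standard deviation = √179.9038 = 13.4128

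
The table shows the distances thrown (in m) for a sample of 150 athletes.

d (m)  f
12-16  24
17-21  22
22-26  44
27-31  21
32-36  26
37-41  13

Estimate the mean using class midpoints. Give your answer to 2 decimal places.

25.40

Midpoints: 14, 19, 24, 29, 34, 39
Σfm = 24×14 + 22×19 + 44×24 + 21×29 + 26×34 + 13×39 = 3810
n = Σf = 150
Mean = 3810 / 150 = 25.4000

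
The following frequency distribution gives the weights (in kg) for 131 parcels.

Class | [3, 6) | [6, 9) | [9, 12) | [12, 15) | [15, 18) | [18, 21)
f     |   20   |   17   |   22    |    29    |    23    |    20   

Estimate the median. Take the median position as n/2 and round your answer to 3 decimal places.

Cumulative frequencies: 20, 37, 59, 88, 111, 131
n = 131; position = n/2 = 65.5.
This falls in the class [12, 15): L = 12, F = 59, f = 29, h = 3.
Median ≈ 12 + ((65.5 − 59) / 29) × 3 = 12.6724

12.672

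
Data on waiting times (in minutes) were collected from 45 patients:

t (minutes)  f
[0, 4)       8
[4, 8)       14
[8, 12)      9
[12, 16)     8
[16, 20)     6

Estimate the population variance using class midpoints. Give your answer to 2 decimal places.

26.94

Midpoints: 2, 6, 10, 14, 18
n = 45, Σfm = 410, mean = 9.1111
Σfm² = 4948
Σf(m − x̄)² = Σfm² − (Σfm)²/n = 4948 − 410²/45 = 1212.4444
Population variance = 1212.4444 / 45 = 26.9432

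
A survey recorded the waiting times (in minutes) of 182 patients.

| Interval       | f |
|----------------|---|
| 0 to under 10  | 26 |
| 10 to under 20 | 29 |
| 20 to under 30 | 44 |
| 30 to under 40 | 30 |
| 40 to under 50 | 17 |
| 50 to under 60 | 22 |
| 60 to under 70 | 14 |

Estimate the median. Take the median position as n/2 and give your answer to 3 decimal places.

28.182

Cumulative frequencies: 26, 55, 99, 129, 146, 168, 182
n = 182; position = n/2 = 91.
This falls in the class 20 to under 30: L = 20, F = 55, f = 44, h = 10.
Median ≈ 20 + ((91 − 55) / 44) × 10 = 28.1818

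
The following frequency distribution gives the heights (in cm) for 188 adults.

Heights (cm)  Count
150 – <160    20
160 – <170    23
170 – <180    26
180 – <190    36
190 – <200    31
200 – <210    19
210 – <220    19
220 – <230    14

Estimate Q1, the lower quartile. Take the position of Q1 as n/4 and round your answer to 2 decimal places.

171.54

Cumulative frequencies: 20, 43, 69, 105, 136, 155, 174, 188
n = 188; position = n/4 = 47.
This falls in the class 170 – <180: L = 170, F = 43, f = 26, h = 10.
Lower quartile ≈ 170 + ((47 − 43) / 26) × 10 = 171.5385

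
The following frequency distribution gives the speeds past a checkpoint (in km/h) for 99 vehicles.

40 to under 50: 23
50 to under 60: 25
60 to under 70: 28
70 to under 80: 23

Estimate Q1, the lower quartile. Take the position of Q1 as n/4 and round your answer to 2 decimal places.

Cumulative frequencies: 23, 48, 76, 99
n = 99; position = n/4 = 24.75.
This falls in the class 50 to under 60: L = 50, F = 23, f = 25, h = 10.
Lower quartile ≈ 50 + ((24.75 − 23) / 25) × 10 = 50.7000

50.70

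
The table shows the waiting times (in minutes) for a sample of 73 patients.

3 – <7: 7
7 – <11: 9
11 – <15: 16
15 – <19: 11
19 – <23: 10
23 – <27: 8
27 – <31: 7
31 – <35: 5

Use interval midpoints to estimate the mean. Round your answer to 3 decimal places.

17.658

Midpoints: 5, 9, 13, 17, 21, 25, 29, 33
Σfm = 7×5 + 9×9 + 16×13 + 11×17 + 10×21 + 8×25 + 7×29 + 5×33 = 1289
n = Σf = 73
Mean = 1289 / 73 = 17.6575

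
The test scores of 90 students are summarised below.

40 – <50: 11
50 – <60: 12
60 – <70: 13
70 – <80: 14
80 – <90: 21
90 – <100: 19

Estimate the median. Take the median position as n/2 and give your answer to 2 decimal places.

Cumulative frequencies: 11, 23, 36, 50, 71, 90
n = 90; position = n/2 = 45.
This falls in the class 70 – <80: L = 70, F = 36, f = 14, h = 10.
Median ≈ 70 + ((45 − 36) / 14) × 10 = 76.4286

76.43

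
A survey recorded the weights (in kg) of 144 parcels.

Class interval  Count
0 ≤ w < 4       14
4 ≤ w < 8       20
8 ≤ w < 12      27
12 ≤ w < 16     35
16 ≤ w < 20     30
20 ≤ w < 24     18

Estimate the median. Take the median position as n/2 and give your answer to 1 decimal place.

Cumulative frequencies: 14, 34, 61, 96, 126, 144
n = 144; position = n/2 = 72.
This falls in the class 12 ≤ w < 16: L = 12, F = 61, f = 35, h = 4.
Median ≈ 12 + ((72 − 61) / 35) × 4 = 13.2571

13.3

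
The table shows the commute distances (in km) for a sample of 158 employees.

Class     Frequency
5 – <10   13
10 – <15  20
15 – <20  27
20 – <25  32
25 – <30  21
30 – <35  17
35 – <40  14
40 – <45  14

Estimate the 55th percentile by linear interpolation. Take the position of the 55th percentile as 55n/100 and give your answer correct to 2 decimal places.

24.20

Cumulative frequencies: 13, 33, 60, 92, 113, 130, 144, 158
n = 158; position = 55n/100 = 86.9.
This falls in the class 20 – <25: L = 20, F = 60, f = 32, h = 5.
55th percentile ≈ 20 + ((86.9 − 60) / 32) × 5 = 24.2031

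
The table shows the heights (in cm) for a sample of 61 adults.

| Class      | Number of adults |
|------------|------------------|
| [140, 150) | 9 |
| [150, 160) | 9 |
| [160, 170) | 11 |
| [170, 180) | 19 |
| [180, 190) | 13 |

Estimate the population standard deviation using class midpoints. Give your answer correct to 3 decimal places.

Midpoints: 145, 155, 165, 175, 185
n = 61, Σfm = 10245, mean = 167.9508
Σfm² = 1731725
Σf(m − x̄)² = Σfm² − (Σfm)²/n = 1731725 − 10245²/61 = 11068.8525
Population variance = 11068.8525 / 61 = 181.4566
Standard deviation = √181.4566 = 13.4706

13.471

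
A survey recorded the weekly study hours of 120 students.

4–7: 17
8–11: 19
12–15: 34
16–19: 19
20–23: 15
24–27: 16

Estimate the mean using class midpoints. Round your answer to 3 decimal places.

Midpoints: 5.5, 9.5, 13.5, 17.5, 21.5, 25.5
Σfm = 17×5.5 + 19×9.5 + 34×13.5 + 19×17.5 + 15×21.5 + 16×25.5 = 1796
n = Σf = 120
Mean = 1796 / 120 = 14.9667

14.967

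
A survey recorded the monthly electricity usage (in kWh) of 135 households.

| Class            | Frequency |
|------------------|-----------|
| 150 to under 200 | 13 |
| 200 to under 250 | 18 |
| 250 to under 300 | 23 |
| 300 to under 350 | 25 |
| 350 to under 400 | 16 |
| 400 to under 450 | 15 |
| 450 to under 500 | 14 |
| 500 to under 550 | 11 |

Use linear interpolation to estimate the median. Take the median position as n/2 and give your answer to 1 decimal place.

327.0

Cumulative frequencies: 13, 31, 54, 79, 95, 110, 124, 135
n = 135; position = n/2 = 67.5.
This falls in the class 300 to under 350: L = 300, F = 54, f = 25, h = 50.
Median ≈ 300 + ((67.5 − 54) / 25) × 50 = 327.0000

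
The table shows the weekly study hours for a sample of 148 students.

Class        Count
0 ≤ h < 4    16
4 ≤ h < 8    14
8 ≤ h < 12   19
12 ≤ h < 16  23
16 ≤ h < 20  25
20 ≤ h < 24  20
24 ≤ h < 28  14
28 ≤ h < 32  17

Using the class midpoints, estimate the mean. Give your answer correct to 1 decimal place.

16.2

Midpoints: 2, 6, 10, 14, 18, 22, 26, 30
Σfm = 16×2 + 14×6 + 19×10 + 23×14 + 25×18 + 20×22 + 14×26 + 17×30 = 2392
n = Σf = 148
Mean = 2392 / 148 = 16.1622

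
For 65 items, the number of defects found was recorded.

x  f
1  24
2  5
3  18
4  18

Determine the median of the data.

Cumulative frequencies: 24, 29, 47, 65
n = 65, so the median is the value in position (n+1)/2 = 33.
Position 33 falls at value 3.

3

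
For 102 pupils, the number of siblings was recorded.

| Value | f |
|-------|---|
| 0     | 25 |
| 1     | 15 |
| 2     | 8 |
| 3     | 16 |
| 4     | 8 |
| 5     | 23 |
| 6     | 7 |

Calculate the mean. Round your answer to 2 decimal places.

2.63

Values: 0, 1, 2, 3, 4, 5, 6
Σfx = 25×0 + 15×1 + 8×2 + 16×3 + 8×4 + 23×5 + 7×6 = 268
n = Σf = 102
Mean = 268 / 102 = 2.6275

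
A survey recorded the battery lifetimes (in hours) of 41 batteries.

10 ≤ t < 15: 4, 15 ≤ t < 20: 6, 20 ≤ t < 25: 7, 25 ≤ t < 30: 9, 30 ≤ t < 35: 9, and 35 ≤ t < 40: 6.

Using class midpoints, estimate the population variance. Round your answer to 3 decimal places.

59.488

Midpoints: 12.5, 17.5, 22.5, 27.5, 32.5, 37.5
n = 41, Σfm = 1077.5, mean = 26.2805
Σfm² = 30756.25
Σf(m − x̄)² = Σfm² − (Σfm)²/n = 30756.25 − 1077.5²/41 = 2439.0244
Population variance = 2439.0244 / 41 = 59.4884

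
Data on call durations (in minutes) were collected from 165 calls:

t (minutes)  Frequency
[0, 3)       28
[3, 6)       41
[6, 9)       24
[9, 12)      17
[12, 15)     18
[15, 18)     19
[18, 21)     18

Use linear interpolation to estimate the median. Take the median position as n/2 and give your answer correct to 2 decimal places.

Cumulative frequencies: 28, 69, 93, 110, 128, 147, 165
n = 165; position = n/2 = 82.5.
This falls in the class [6, 9): L = 6, F = 69, f = 24, h = 3.
Median ≈ 6 + ((82.5 − 69) / 24) × 3 = 7.6875

7.69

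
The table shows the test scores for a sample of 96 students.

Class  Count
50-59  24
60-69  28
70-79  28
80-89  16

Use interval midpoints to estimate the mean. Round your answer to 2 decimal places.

Midpoints: 54.5, 64.5, 74.5, 84.5
Σfm = 24×54.5 + 28×64.5 + 28×74.5 + 16×84.5 = 6552
n = Σf = 96
Mean = 6552 / 96 = 68.2500

68.25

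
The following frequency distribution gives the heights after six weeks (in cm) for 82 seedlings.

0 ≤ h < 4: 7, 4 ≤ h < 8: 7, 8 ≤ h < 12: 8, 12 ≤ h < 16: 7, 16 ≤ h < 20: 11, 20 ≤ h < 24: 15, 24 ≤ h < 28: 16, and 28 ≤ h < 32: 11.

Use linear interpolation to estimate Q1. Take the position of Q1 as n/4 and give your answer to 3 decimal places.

Cumulative frequencies: 7, 14, 22, 29, 40, 55, 71, 82
n = 82; position = n/4 = 20.5.
This falls in the class 8 ≤ h < 12: L = 8, F = 14, f = 8, h = 4.
Lower quartile ≈ 8 + ((20.5 − 14) / 8) × 4 = 11.2500

11.250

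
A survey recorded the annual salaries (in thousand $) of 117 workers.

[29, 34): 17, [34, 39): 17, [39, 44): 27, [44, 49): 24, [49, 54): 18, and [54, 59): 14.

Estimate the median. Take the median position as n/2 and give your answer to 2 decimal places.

43.54

Cumulative frequencies: 17, 34, 61, 85, 103, 117
n = 117; position = n/2 = 58.5.
This falls in the class [39, 44): L = 39, F = 34, f = 27, h = 5.
Median ≈ 39 + ((58.5 − 34) / 27) × 5 = 43.5370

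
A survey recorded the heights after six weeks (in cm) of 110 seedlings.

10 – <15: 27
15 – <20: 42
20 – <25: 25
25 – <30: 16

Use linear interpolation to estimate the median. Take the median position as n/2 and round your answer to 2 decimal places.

Cumulative frequencies: 27, 69, 94, 110
n = 110; position = n/2 = 55.
This falls in the class 15 – <20: L = 15, F = 27, f = 42, h = 5.
Median ≈ 15 + ((55 − 27) / 42) × 5 = 18.3333

18.33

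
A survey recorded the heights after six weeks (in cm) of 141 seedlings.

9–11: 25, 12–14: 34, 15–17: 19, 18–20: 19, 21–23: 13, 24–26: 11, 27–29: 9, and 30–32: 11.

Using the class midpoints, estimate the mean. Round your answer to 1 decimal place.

17.8

Midpoints: 10, 13, 16, 19, 22, 25, 28, 31
Σfm = 25×10 + 34×13 + 19×16 + 19×19 + 13×22 + 11×25 + 9×28 + 11×31 = 2511
n = Σf = 141
Mean = 2511 / 141 = 17.8085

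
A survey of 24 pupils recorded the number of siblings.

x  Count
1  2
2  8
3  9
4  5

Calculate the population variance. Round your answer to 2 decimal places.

0.79

Values: 1, 2, 3, 4
n = 24, Σfx = 65, mean = 2.7083
Σfx² = 195
Σf(x − x̄)² = Σfx² − (Σfx)²/n = 195 − 65²/24 = 18.9583
Population variance = 18.9583 / 24 = 0.7899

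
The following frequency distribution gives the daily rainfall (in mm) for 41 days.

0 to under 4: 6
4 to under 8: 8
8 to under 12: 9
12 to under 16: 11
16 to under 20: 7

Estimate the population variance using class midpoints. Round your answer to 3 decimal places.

27.469

Midpoints: 2, 6, 10, 14, 18
n = 41, Σfm = 430, mean = 10.4878
Σfm² = 5636
Σf(m − x̄)² = Σfm² − (Σfm)²/n = 5636 − 430²/41 = 1126.2439
Population variance = 1126.2439 / 41 = 27.4694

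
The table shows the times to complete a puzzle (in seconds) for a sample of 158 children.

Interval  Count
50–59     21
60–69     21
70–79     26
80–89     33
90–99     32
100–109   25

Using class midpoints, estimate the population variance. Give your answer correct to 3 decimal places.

Midpoints: 54.5, 64.5, 74.5, 84.5, 94.5, 104.5
n = 158, Σfm = 12861, mean = 81.3987
Σfm² = 1088449.5
Σf(m − x̄)² = Σfm² − (Σfm)²/n = 1088449.5 − 12861²/158 = 41580.3797
Population variance = 41580.3797 / 158 = 263.1670

263.167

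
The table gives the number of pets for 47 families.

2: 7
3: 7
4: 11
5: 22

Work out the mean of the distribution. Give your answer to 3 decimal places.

4.021

Values: 2, 3, 4, 5
Σfx = 7×2 + 7×3 + 11×4 + 22×5 = 189
n = Σf = 47
Mean = 189 / 47 = 4.0213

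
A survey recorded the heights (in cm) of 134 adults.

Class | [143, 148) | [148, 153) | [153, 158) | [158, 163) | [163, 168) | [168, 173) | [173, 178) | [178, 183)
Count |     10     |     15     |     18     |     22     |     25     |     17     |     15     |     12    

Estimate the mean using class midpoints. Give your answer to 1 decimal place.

163.3

Midpoints: 145.5, 150.5, 155.5, 160.5, 165.5, 170.5, 175.5, 180.5
Σfm = 10×145.5 + 15×150.5 + 18×155.5 + 22×160.5 + 25×165.5 + 17×170.5 + 15×175.5 + 12×180.5 = 21877
n = Σf = 134
Mean = 21877 / 134 = 163.2612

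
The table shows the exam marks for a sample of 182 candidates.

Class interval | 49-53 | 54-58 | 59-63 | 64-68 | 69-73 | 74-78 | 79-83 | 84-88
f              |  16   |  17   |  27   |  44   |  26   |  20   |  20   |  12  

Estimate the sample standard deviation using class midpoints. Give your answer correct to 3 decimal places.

9.789

Midpoints: 51, 56, 61, 66, 71, 76, 81, 86
n = 182, Σfm = 12337, mean = 67.7857
Σfm² = 853617
Σf(m − x̄)² = Σfm² − (Σfm)²/n = 853617 − 12337²/182 = 17344.6429
Sample variance = 17344.6429 / 181 = 95.8268
Standard deviation = √95.8268 = 9.7891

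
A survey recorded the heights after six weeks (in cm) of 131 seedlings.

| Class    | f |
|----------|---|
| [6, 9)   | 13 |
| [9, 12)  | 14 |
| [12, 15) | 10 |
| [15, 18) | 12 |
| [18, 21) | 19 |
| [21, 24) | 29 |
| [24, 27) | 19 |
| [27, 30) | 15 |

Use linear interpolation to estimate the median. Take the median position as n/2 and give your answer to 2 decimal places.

Cumulative frequencies: 13, 27, 37, 49, 68, 97, 116, 131
n = 131; position = n/2 = 65.5.
This falls in the class [18, 21): L = 18, F = 49, f = 19, h = 3.
Median ≈ 18 + ((65.5 − 49) / 19) × 3 = 20.6053

20.61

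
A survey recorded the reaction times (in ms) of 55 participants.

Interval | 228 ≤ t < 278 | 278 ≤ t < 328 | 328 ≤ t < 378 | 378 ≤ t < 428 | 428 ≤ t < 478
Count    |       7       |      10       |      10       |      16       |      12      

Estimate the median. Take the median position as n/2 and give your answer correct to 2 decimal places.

379.56

Cumulative frequencies: 7, 17, 27, 43, 55
n = 55; position = n/2 = 27.5.
This falls in the class 378 ≤ t < 428: L = 378, F = 27, f = 16, h = 50.
Median ≈ 378 + ((27.5 − 27) / 16) × 50 = 379.5625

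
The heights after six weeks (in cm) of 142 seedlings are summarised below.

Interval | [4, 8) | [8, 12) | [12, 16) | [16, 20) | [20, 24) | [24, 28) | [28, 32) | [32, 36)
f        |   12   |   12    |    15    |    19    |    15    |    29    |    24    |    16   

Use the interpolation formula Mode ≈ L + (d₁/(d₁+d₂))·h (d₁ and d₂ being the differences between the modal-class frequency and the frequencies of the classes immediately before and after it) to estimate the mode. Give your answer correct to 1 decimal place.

Modal class: [24, 28) (highest frequency 29).
d₁ = 29 − 15 = 14, d₂ = 29 − 24 = 5
Mode ≈ 24 + (14/(14+5)) × 4 = 24 + 2.9474 = 26.9474

26.9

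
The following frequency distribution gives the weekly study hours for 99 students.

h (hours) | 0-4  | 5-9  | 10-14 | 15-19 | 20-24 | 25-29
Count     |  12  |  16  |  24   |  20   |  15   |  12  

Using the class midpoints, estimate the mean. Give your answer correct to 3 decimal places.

14.323

Midpoints: 2, 7, 12, 17, 22, 27
Σfm = 12×2 + 16×7 + 24×12 + 20×17 + 15×22 + 12×27 = 1418
n = Σf = 99
Mean = 1418 / 99 = 14.3232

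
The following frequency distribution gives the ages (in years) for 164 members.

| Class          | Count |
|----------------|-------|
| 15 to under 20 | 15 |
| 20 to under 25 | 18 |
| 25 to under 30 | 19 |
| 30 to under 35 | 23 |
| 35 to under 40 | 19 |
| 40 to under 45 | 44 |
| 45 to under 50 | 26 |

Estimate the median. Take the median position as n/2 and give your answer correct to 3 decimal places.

36.842

Cumulative frequencies: 15, 33, 52, 75, 94, 138, 164
n = 164; position = n/2 = 82.
This falls in the class 35 to under 40: L = 35, F = 75, f = 19, h = 5.
Median ≈ 35 + ((82 − 75) / 19) × 5 = 36.8421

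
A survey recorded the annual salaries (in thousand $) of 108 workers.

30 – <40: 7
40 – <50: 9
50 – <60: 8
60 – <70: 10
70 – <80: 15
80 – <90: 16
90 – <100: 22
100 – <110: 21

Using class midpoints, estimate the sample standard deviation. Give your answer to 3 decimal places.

21.868

Midpoints: 35, 45, 55, 65, 75, 85, 95, 105
n = 108, Σfm = 8520, mean = 78.8889
Σfm² = 723300
Σf(m − x̄)² = Σfm² − (Σfm)²/n = 723300 − 8520²/108 = 51166.6667
Sample variance = 51166.6667 / 107 = 478.1931
Standard deviation = √478.1931 = 21.8676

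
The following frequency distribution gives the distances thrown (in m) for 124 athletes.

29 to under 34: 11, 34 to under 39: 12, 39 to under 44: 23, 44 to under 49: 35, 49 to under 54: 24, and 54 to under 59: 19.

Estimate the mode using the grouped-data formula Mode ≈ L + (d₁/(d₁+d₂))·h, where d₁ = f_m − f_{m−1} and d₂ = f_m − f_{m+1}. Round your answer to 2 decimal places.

46.61

Modal class: 44 to under 49 (highest frequency 35).
d₁ = 35 − 23 = 12, d₂ = 35 − 24 = 11
Mode ≈ 44 + (12/(12+11)) × 5 = 44 + 2.6087 = 46.6087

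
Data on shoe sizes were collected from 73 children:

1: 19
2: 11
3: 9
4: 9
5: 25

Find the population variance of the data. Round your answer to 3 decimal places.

2.666

Values: 1, 2, 3, 4, 5
n = 73, Σfx = 229, mean = 3.1370
Σfx² = 913
Σf(x − x̄)² = Σfx² − (Σfx)²/n = 913 − 229²/73 = 194.6301
Population variance = 194.6301 / 73 = 2.6662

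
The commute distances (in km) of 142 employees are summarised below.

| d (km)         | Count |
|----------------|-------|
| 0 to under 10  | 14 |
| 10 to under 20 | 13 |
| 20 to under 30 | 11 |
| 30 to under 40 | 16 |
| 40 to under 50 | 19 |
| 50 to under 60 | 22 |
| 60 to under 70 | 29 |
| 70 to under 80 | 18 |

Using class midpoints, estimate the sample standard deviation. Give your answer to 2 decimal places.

22.30

Midpoints: 5, 15, 25, 35, 45, 55, 65, 75
n = 142, Σfm = 6400, mean = 45.0704
Σfm² = 358550
Σf(m − x̄)² = Σfm² − (Σfm)²/n = 358550 − 6400²/142 = 70099.2958
Sample variance = 70099.2958 / 141 = 497.1581
Standard deviation = √497.1581 = 22.2970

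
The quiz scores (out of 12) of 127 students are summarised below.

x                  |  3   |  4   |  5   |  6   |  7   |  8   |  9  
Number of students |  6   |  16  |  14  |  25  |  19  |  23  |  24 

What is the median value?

7

Cumulative frequencies: 6, 22, 36, 61, 80, 103, 127
n = 127, so the median is the value in position (n+1)/2 = 64.
Position 64 falls at value 7.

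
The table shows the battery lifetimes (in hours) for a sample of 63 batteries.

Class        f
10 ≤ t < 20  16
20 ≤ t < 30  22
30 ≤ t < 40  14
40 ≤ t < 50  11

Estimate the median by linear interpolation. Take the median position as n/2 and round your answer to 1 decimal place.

27.0

Cumulative frequencies: 16, 38, 52, 63
n = 63; position = n/2 = 31.5.
This falls in the class 20 ≤ t < 30: L = 20, F = 16, f = 22, h = 10.
Median ≈ 20 + ((31.5 − 16) / 22) × 10 = 27.0455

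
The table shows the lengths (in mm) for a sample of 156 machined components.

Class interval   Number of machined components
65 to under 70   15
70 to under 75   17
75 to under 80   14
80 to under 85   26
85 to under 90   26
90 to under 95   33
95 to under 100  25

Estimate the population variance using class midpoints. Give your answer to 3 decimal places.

Midpoints: 67.5, 72.5, 77.5, 82.5, 87.5, 92.5, 97.5
n = 156, Σfm = 13240, mean = 84.8718
Σfm² = 1137825
Σf(m − x̄)² = Σfm² − (Σfm)²/n = 1137825 − 13240²/156 = 14122.4359
Population variance = 14122.4359 / 156 = 90.5284

90.528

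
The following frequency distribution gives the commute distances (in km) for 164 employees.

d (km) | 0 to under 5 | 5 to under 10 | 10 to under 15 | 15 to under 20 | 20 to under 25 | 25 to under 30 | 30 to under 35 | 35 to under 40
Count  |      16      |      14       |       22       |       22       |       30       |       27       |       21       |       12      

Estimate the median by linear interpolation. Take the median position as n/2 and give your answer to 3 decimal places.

21.333

Cumulative frequencies: 16, 30, 52, 74, 104, 131, 152, 164
n = 164; position = n/2 = 82.
This falls in the class 20 to under 25: L = 20, F = 74, f = 30, h = 5.
Median ≈ 20 + ((82 − 74) / 30) × 5 = 21.3333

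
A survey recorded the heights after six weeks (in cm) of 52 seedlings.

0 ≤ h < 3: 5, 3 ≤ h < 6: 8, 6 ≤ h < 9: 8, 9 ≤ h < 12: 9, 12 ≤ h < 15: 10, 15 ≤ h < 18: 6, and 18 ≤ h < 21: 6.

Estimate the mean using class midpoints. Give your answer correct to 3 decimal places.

Midpoints: 1.5, 4.5, 7.5, 10.5, 13.5, 16.5, 19.5
Σfm = 5×1.5 + 8×4.5 + 8×7.5 + 9×10.5 + 10×13.5 + 6×16.5 + 6×19.5 = 549
n = Σf = 52
Mean = 549 / 52 = 10.5577

10.558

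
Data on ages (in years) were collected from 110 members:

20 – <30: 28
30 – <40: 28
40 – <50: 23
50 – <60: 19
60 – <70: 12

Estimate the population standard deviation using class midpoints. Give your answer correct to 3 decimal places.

13.202

Midpoints: 25, 35, 45, 55, 65
n = 110, Σfm = 4540, mean = 41.2727
Σfm² = 206550
Σf(m − x̄)² = Σfm² − (Σfm)²/n = 206550 − 4540²/110 = 19171.8182
Population variance = 19171.8182 / 110 = 174.2893
Standard deviation = √174.2893 = 13.2019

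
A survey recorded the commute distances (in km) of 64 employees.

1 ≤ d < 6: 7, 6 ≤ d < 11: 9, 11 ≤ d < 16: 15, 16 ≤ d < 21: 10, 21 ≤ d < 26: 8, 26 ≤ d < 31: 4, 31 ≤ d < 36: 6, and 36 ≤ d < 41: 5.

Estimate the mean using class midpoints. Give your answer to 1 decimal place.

18.5

Midpoints: 3.5, 8.5, 13.5, 18.5, 23.5, 28.5, 33.5, 38.5
Σfm = 7×3.5 + 9×8.5 + 15×13.5 + 10×18.5 + 8×23.5 + 4×28.5 + 6×33.5 + 5×38.5 = 1184
n = Σf = 64
Mean = 1184 / 64 = 18.5000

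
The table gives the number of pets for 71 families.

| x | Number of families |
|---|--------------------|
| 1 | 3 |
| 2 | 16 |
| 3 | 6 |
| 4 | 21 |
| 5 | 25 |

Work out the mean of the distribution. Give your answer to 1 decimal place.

3.7

Values: 1, 2, 3, 4, 5
Σfx = 3×1 + 16×2 + 6×3 + 21×4 + 25×5 = 262
n = Σf = 71
Mean = 262 / 71 = 3.6901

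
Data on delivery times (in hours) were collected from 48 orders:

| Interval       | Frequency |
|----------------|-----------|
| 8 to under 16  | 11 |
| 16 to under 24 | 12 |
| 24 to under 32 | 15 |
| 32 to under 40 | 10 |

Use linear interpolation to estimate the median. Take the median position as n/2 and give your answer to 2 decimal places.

24.53

Cumulative frequencies: 11, 23, 38, 48
n = 48; position = n/2 = 24.
This falls in the class 24 to under 32: L = 24, F = 23, f = 15, h = 8.
Median ≈ 24 + ((24 − 23) / 15) × 8 = 24.5333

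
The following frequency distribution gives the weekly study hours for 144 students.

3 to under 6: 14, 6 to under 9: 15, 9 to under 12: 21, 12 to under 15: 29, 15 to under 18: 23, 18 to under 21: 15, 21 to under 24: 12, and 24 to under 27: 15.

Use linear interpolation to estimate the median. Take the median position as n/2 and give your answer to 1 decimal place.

14.3

Cumulative frequencies: 14, 29, 50, 79, 102, 117, 129, 144
n = 144; position = n/2 = 72.
This falls in the class 12 to under 15: L = 12, F = 50, f = 29, h = 3.
Median ≈ 12 + ((72 − 50) / 29) × 3 = 14.2759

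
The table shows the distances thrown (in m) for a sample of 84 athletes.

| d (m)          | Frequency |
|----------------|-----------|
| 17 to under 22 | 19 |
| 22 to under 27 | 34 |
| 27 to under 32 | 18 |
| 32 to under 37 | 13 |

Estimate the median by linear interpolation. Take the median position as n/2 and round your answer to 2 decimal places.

Cumulative frequencies: 19, 53, 71, 84
n = 84; position = n/2 = 42.
This falls in the class 22 to under 27: L = 22, F = 19, f = 34, h = 5.
Median ≈ 22 + ((42 − 19) / 34) × 5 = 25.3824

25.38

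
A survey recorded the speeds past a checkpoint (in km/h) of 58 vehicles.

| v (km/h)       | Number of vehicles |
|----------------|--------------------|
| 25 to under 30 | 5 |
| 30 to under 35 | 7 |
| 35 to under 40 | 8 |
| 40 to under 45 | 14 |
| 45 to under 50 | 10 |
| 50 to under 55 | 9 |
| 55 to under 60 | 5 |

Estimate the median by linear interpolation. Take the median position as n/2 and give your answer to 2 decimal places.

Cumulative frequencies: 5, 12, 20, 34, 44, 53, 58
n = 58; position = n/2 = 29.
This falls in the class 40 to under 45: L = 40, F = 20, f = 14, h = 5.
Median ≈ 40 + ((29 − 20) / 14) × 5 = 43.2143

43.21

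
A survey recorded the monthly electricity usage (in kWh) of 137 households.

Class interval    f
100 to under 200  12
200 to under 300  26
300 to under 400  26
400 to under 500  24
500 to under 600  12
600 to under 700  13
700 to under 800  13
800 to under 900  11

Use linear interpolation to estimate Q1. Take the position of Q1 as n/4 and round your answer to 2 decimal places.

Cumulative frequencies: 12, 38, 64, 88, 100, 113, 126, 137
n = 137; position = n/4 = 34.25.
This falls in the class 200 to under 300: L = 200, F = 12, f = 26, h = 100.
Lower quartile ≈ 200 + ((34.25 − 12) / 26) × 100 = 285.5769

285.58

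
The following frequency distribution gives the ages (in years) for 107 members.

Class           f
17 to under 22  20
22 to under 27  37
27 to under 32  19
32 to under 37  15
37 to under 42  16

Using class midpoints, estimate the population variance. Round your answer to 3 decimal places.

43.829

Midpoints: 19.5, 24.5, 29.5, 34.5, 39.5
n = 107, Σfm = 3006.5, mean = 28.0981
Σfm² = 89166.75
Σf(m − x̄)² = Σfm² − (Σfm)²/n = 89166.75 − 3006.5²/107 = 4689.7196
Population variance = 4689.7196 / 107 = 43.8292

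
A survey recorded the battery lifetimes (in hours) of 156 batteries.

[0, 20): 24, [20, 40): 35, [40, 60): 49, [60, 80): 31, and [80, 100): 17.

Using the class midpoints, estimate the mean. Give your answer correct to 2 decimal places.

47.69

Midpoints: 10, 30, 50, 70, 90
Σfm = 24×10 + 35×30 + 49×50 + 31×70 + 17×90 = 7440
n = Σf = 156
Mean = 7440 / 156 = 47.6923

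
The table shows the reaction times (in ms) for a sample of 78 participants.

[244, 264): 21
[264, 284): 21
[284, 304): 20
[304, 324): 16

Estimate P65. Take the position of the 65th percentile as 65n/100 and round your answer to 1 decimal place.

Cumulative frequencies: 21, 42, 62, 78
n = 78; position = 65n/100 = 50.7.
This falls in the class [284, 304): L = 284, F = 42, f = 20, h = 20.
65th percentile ≈ 284 + ((50.7 − 42) / 20) × 20 = 292.7000

292.7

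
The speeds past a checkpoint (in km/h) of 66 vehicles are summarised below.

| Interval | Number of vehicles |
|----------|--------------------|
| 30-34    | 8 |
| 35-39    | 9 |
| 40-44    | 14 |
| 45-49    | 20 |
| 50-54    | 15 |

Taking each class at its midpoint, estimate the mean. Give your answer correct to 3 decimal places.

Midpoints: 32, 37, 42, 47, 52
Σfm = 8×32 + 9×37 + 14×42 + 20×47 + 15×52 = 2897
n = Σf = 66
Mean = 2897 / 66 = 43.8939

43.894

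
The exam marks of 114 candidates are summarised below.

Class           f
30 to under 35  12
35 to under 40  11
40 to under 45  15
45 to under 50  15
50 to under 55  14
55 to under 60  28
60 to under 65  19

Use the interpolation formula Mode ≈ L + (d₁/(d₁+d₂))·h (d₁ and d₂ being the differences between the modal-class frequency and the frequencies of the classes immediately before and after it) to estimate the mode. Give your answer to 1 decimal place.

Modal class: 55 to under 60 (highest frequency 28).
d₁ = 28 − 14 = 14, d₂ = 28 − 19 = 9
Mode ≈ 55 + (14/(14+9)) × 5 = 55 + 3.0435 = 58.0435

58.0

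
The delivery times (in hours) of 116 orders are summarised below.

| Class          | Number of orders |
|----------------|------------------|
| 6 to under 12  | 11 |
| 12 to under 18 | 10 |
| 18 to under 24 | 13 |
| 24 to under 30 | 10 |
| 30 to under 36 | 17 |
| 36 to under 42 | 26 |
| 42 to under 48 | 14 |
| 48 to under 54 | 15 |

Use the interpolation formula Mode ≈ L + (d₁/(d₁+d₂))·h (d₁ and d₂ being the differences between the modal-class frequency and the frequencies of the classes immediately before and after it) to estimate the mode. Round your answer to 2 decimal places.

Modal class: 36 to under 42 (highest frequency 26).
d₁ = 26 − 17 = 9, d₂ = 26 − 14 = 12
Mode ≈ 36 + (9/(9+12)) × 6 = 36 + 2.5714 = 38.5714

38.57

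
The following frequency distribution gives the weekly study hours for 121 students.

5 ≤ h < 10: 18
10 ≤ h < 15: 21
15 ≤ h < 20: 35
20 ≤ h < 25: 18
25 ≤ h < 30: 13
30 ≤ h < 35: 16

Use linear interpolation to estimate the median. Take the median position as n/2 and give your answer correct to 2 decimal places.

Cumulative frequencies: 18, 39, 74, 92, 105, 121
n = 121; position = n/2 = 60.5.
This falls in the class 15 ≤ h < 20: L = 15, F = 39, f = 35, h = 5.
Median ≈ 15 + ((60.5 − 39) / 35) × 5 = 18.0714

18.07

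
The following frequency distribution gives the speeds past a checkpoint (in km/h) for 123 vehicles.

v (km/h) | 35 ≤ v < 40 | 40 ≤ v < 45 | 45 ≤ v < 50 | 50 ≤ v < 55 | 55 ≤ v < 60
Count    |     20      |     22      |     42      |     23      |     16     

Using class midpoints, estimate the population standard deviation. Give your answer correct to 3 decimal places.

Midpoints: 37.5, 42.5, 47.5, 52.5, 57.5
n = 123, Σfm = 5807.5, mean = 47.2154
Σfm² = 278918.75
Σf(m − x̄)² = Σfm² − (Σfm)²/n = 278918.75 − 5807.5²/123 = 4715.0407
Population variance = 4715.0407 / 123 = 38.3337
Standard deviation = √38.3337 = 6.1914

6.191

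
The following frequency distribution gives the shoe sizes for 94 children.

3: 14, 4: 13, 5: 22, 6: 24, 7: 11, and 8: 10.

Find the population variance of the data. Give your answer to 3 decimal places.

2.276

Values: 3, 4, 5, 6, 7, 8
n = 94, Σfx = 505, mean = 5.3723
Σfx² = 2927
Σf(x − x̄)² = Σfx² − (Σfx)²/n = 2927 − 505²/94 = 213.9681
Population variance = 213.9681 / 94 = 2.2763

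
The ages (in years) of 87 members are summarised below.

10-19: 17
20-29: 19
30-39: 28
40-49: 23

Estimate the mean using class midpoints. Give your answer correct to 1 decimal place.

31.1

Midpoints: 14.5, 24.5, 34.5, 44.5
Σfm = 17×14.5 + 19×24.5 + 28×34.5 + 23×44.5 = 2701.5
n = Σf = 87
Mean = 2701.5 / 87 = 31.0517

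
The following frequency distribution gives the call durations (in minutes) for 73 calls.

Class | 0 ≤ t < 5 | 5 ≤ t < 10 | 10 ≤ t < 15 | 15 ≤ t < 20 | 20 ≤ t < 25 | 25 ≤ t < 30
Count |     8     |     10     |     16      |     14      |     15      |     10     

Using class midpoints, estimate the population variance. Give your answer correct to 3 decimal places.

Midpoints: 2.5, 7.5, 12.5, 17.5, 22.5, 27.5
n = 73, Σfm = 1152.5, mean = 15.7877
Σfm² = 22556.25
Σf(m − x̄)² = Σfm² − (Σfm)²/n = 22556.25 − 1152.5²/73 = 4360.9589
Population variance = 4360.9589 / 73 = 59.7392

59.739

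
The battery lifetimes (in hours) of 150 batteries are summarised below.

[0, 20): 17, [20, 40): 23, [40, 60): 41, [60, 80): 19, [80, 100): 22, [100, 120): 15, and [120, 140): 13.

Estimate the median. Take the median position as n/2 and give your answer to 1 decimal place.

Cumulative frequencies: 17, 40, 81, 100, 122, 137, 150
n = 150; position = n/2 = 75.
This falls in the class [40, 60): L = 40, F = 40, f = 41, h = 20.
Median ≈ 40 + ((75 − 40) / 41) × 20 = 57.0732

57.1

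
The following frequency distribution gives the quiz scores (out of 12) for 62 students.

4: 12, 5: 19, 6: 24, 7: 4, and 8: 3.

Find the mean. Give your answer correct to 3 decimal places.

5.468

Values: 4, 5, 6, 7, 8
Σfx = 12×4 + 19×5 + 24×6 + 4×7 + 3×8 = 339
n = Σf = 62
Mean = 339 / 62 = 5.4677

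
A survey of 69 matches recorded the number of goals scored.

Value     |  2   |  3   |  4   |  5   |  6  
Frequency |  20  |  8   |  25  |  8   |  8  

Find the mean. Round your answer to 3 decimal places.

Values: 2, 3, 4, 5, 6
Σfx = 20×2 + 8×3 + 25×4 + 8×5 + 8×6 = 252
n = Σf = 69
Mean = 252 / 69 = 3.6522

3.652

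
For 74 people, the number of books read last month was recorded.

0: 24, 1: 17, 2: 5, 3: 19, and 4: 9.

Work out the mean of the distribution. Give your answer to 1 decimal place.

1.6

Values: 0, 1, 2, 3, 4
Σfx = 24×0 + 17×1 + 5×2 + 19×3 + 9×4 = 120
n = Σf = 74
Mean = 120 / 74 = 1.6216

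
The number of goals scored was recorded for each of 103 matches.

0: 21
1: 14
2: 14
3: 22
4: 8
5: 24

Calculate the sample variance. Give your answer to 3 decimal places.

3.330

Values: 0, 1, 2, 3, 4, 5
n = 103, Σfx = 260, mean = 2.5243
Σfx² = 996
Σf(x − x̄)² = Σfx² − (Σfx)²/n = 996 − 260²/103 = 339.6893
Sample variance = 339.6893 / 102 = 3.3303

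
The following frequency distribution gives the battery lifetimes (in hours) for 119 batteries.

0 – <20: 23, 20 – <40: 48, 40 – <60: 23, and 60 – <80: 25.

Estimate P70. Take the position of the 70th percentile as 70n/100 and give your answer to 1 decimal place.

50.7

Cumulative frequencies: 23, 71, 94, 119
n = 119; position = 70n/100 = 83.3.
This falls in the class 40 – <60: L = 40, F = 71, f = 23, h = 20.
70th percentile ≈ 40 + ((83.3 − 71) / 23) × 20 = 50.6957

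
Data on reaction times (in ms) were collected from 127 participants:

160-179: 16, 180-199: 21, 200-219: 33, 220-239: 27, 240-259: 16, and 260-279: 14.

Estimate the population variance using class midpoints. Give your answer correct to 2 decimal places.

894.04

Midpoints: 169.5, 189.5, 209.5, 229.5, 249.5, 269.5
n = 127, Σfm = 27566.5, mean = 217.0591
Σfm² = 6097101.75
Σf(m − x̄)² = Σfm² − (Σfm)²/n = 6097101.75 − 27566.5²/127 = 113543.3071
Population variance = 113543.3071 / 127 = 894.0418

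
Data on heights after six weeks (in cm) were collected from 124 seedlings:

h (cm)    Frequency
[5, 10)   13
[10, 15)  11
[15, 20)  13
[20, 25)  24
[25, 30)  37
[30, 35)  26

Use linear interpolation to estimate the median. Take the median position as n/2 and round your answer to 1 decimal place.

Cumulative frequencies: 13, 24, 37, 61, 98, 124
n = 124; position = n/2 = 62.
This falls in the class [25, 30): L = 25, F = 61, f = 37, h = 5.
Median ≈ 25 + ((62 − 61) / 37) × 5 = 25.1351

25.1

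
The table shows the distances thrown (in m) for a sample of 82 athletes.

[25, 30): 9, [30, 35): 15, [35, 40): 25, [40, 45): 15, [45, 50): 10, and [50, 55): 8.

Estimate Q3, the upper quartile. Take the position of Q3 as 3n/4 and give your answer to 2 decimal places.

Cumulative frequencies: 9, 24, 49, 64, 74, 82
n = 82; position = 3n/4 = 61.5.
This falls in the class [40, 45): L = 40, F = 49, f = 15, h = 5.
Upper quartile ≈ 40 + ((61.5 − 49) / 15) × 5 = 44.1667

44.17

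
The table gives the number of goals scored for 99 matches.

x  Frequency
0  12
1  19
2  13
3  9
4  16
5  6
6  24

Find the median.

Cumulative frequencies: 12, 31, 44, 53, 69, 75, 99
n = 99, so the median is the value in position (n+1)/2 = 50.
Position 50 falls at value 3.

3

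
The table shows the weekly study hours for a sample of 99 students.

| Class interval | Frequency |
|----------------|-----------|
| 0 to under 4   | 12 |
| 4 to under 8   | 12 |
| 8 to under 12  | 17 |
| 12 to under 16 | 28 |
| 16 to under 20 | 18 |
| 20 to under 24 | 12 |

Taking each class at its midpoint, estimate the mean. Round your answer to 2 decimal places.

Midpoints: 2, 6, 10, 14, 18, 22
Σfm = 12×2 + 12×6 + 17×10 + 28×14 + 18×18 + 12×22 = 1246
n = Σf = 99
Mean = 1246 / 99 = 12.5859

12.59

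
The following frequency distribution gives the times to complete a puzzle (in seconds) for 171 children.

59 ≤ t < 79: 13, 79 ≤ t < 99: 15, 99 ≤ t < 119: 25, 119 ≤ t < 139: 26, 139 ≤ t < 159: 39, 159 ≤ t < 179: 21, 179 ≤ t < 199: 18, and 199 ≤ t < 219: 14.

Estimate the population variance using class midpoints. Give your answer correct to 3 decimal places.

Midpoints: 69, 89, 109, 129, 149, 169, 189, 209
n = 171, Σfm = 23999, mean = 140.3450
Σfm² = 3630531
Σf(m − x̄)² = Σfm² − (Σfm)²/n = 3630531 − 23999²/171 = 262390.6433
Population variance = 262390.6433 / 171 = 1534.4482

1534.448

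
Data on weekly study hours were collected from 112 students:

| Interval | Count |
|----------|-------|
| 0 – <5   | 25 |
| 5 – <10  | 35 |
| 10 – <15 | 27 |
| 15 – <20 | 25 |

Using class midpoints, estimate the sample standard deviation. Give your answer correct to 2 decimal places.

Midpoints: 2.5, 7.5, 12.5, 17.5
n = 112, Σfm = 1100, mean = 9.8214
Σfm² = 14000
Σf(m − x̄)² = Σfm² − (Σfm)²/n = 14000 − 1100²/112 = 3196.4286
Sample variance = 3196.4286 / 111 = 28.7967
Standard deviation = √28.7967 = 5.3663

5.37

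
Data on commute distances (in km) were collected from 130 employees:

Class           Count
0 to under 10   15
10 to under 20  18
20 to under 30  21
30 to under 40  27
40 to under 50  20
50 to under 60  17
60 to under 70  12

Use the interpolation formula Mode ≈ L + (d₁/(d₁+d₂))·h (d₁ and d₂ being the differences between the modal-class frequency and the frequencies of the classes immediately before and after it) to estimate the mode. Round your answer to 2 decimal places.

34.62

Modal class: 30 to under 40 (highest frequency 27).
d₁ = 27 − 21 = 6, d₂ = 27 − 20 = 7
Mode ≈ 30 + (6/(6+7)) × 10 = 30 + 4.6154 = 34.6154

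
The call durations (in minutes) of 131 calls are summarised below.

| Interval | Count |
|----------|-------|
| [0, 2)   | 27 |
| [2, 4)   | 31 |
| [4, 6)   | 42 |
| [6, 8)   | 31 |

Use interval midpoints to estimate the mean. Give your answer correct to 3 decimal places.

Midpoints: 1, 3, 5, 7
Σfm = 27×1 + 31×3 + 42×5 + 31×7 = 547
n = Σf = 131
Mean = 547 / 131 = 4.1756

4.176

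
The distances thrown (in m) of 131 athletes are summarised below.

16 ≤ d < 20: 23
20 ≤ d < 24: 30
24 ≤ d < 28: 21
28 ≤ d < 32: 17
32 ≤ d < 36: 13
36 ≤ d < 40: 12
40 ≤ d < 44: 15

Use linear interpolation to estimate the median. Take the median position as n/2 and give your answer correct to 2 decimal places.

Cumulative frequencies: 23, 53, 74, 91, 104, 116, 131
n = 131; position = n/2 = 65.5.
This falls in the class 24 ≤ d < 28: L = 24, F = 53, f = 21, h = 4.
Median ≈ 24 + ((65.5 − 53) / 21) × 4 = 26.3810

26.38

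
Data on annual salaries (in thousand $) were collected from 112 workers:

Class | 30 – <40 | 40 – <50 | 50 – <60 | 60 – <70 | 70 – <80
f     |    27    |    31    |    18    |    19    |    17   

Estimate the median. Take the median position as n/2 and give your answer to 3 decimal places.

Cumulative frequencies: 27, 58, 76, 95, 112
n = 112; position = n/2 = 56.
This falls in the class 40 – <50: L = 40, F = 27, f = 31, h = 10.
Median ≈ 40 + ((56 − 27) / 31) × 10 = 49.3548

49.355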